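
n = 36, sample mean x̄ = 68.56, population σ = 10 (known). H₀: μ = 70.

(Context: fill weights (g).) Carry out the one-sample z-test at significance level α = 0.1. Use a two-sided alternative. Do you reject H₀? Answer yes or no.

SE = σ/√n = 10/√36 = 1.6667
z = (x̄−μ₀)/SE = (68.56−70)/1.6667 = -0.8640
p-value (two-sided) = 0.38759
At α=0.1: p ≥ α → fail to reject H₀

reject H₀: no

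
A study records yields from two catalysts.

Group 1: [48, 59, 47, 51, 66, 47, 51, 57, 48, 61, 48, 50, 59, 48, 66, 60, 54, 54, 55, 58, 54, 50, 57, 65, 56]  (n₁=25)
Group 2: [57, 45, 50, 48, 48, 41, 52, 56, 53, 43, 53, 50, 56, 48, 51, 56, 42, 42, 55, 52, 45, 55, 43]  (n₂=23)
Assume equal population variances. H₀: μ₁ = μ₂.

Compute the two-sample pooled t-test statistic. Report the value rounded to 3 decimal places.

x̄₁=54.760, s₁=5.988, n₁=25
x̄₂=49.609, s₂=5.220, n₂=23
s_p² = [24·5.988² + 22·5.220²]/46 = 31.7400
SE = √(s_p²·(1/25+1/23)) = 1.6278
t = (54.760−49.609)/1.6278 = 3.1647
df = 46

test statistic = 3.165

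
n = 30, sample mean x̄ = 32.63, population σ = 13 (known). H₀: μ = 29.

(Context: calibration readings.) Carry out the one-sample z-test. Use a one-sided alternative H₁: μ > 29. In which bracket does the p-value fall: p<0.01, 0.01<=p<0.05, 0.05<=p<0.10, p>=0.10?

SE = σ/√n = 13/√30 = 2.3735
z = (x̄−μ₀)/SE = (32.63−29)/2.3735 = 1.5294
p-value (one-sided, H₁ greater) = 0.06308
→ bracket: 0.05<=p<0.10

p-value bracket: 0.05<=p<0.10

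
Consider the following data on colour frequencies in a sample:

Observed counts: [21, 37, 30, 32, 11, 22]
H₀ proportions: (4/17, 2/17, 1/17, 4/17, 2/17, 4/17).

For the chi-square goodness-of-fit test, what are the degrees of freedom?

df = k − 1 = 6 − 1 = 5

degrees of freedom = 5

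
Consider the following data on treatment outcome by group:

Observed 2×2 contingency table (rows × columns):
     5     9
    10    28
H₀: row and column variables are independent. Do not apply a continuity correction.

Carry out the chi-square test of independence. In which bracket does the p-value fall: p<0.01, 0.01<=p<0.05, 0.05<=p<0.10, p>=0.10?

p-value bracket: p>=0.10

Row totals [14, 38], col totals [15, 37], n=52
χ² = (5−4.04)²/4.04 + (9−9.96)²/9.96 + (10−10.96)²/10.96 + (28−27.04)²/27.04 = 0.4403
df = 1
p-value (upper-tail) = 0.50698
→ bracket: p>=0.10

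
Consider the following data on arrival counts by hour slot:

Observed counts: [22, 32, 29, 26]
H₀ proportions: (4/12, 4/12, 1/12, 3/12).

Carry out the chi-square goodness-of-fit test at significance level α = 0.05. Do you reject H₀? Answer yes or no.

n = 109; E_i = n·p_i = [36.33, 36.33, 9.08, 27.25]
χ² = (22−36.33)²/36.33 + (32−36.33)²/36.33 + (29−9.08)²/9.08 + (26−27.25)²/27.25 = 49.8991
df = 3
p-value (upper-tail) = 0.00000
At α=0.05: p < α → reject H₀

reject H₀: yes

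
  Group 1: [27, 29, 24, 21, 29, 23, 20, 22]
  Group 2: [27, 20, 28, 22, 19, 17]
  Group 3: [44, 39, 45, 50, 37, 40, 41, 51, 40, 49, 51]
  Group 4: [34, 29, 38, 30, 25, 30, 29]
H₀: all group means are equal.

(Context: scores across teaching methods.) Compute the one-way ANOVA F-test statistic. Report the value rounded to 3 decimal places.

test statistic = 44.863

Group means [24.38, 22.17, 44.27, 30.71], grand mean 32.188
SSB = Σnᵢ(x̄ᵢ−x̄)² = 2712.556; SSW = ΣΣ(x−x̄ᵢ)² = 564.319
MSB = 2712.556/3 = 904.1854; MSW = 564.319/28 = 20.1542
F = MSB/MSW = 44.8633
df = (3, 28)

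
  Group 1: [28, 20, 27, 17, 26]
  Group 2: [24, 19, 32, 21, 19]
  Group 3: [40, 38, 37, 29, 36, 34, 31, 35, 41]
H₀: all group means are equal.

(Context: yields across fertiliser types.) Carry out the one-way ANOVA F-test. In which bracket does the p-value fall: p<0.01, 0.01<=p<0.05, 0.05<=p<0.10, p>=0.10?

Group means [23.60, 23.00, 35.67], grand mean 29.158
SSB = Σnᵢ(x̄ᵢ−x̄)² = 725.326; SSW = ΣΣ(x−x̄ᵢ)² = 335.200
MSB = 725.326/2 = 362.6632; MSW = 335.200/16 = 20.9500
F = MSB/MSW = 17.3109
df = (2, 16)
p-value (upper-tail) = 0.00010
→ bracket: p<0.01

p-value bracket: p<0.01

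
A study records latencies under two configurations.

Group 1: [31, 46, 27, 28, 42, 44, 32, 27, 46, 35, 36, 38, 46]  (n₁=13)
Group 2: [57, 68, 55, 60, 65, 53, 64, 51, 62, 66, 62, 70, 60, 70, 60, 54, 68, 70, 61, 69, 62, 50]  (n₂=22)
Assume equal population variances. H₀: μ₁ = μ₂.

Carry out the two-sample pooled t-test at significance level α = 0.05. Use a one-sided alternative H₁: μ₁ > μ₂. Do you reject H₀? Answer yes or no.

reject H₀: no

x̄₁=36.769, s₁=7.440, n₁=13
x̄₂=61.682, s₂=6.312, n₂=22
s_p² = [12·7.440² + 21·6.312²]/33 = 45.4873
SE = √(s_p²·(1/13+1/22)) = 2.3594
t = (36.769−61.682)/2.3594 = -10.5590
df = 33
p-value (one-sided, H₁ greater) = 1.00000
At α=0.05: p ≥ α → fail to reject H₀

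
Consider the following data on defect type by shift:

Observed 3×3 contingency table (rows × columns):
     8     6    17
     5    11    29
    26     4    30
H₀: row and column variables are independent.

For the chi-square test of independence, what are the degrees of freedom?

degrees of freedom = 4

df = (r−1)(c−1) = (3−1)·(3−1) = 4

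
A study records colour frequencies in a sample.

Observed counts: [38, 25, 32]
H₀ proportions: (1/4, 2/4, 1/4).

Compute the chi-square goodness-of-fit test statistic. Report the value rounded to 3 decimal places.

test statistic = 22.074

n = 95; E_i = n·p_i = [23.75, 47.50, 23.75]
χ² = (38−23.75)²/23.75 + (25−47.50)²/47.50 + (32−23.75)²/23.75 = 22.0737
df = 2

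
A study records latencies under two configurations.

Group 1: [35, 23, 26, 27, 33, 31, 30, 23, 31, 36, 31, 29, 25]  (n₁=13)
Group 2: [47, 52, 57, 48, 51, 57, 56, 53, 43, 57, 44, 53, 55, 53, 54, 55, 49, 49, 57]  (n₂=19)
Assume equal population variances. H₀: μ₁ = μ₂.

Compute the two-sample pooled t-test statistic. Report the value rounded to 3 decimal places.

x̄₁=29.231, s₁=4.226, n₁=13
x̄₂=52.105, s₂=4.383, n₂=19
s_p² = [12·4.226² + 18·4.383²]/30 = 18.6699
SE = √(s_p²·(1/13+1/19)) = 1.5552
t = (29.231−52.105)/1.5552 = -14.7080
df = 30

test statistic = -14.708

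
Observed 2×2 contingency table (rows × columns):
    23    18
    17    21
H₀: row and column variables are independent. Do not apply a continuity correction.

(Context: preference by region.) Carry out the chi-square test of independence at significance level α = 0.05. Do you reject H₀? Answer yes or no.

Row totals [41, 38], col totals [40, 39], n=79
χ² = (23−20.76)²/20.76 + (18−20.24)²/20.24 + (17−19.24)²/19.24 + (21−18.76)²/18.76 = 1.0183
df = 1
p-value (upper-tail) = 0.31292
At α=0.05: p ≥ α → fail to reject H₀

reject H₀: no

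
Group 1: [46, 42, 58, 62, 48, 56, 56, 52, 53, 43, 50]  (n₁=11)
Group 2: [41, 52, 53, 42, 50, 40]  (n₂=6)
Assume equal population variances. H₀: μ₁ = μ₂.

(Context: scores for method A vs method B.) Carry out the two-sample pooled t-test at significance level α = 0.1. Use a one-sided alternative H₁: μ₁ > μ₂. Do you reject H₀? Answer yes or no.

reject H₀: yes

x̄₁=51.455, s₁=6.346, n₁=11
x̄₂=46.333, s₂=5.955, n₂=6
s_p² = [10·6.346² + 5·5.955²]/15 = 38.6707
SE = √(s_p²·(1/11+1/6)) = 3.1560
t = (51.455−46.333)/3.1560 = 1.6227
df = 15
p-value (one-sided, H₁ greater) = 0.06274
At α=0.1: p < α → reject H₀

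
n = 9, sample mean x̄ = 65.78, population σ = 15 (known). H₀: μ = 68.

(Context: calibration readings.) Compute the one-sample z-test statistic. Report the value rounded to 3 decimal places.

test statistic = -0.444

SE = σ/√n = 15/√9 = 5.0000
z = (x̄−μ₀)/SE = (65.78−68)/5.0000 = -0.4440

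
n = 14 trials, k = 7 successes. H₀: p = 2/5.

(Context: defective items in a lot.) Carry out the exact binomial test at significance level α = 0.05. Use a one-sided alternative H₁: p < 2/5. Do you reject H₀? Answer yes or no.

reject H₀: no

Exact binomial: n=14, k=7, p₀=2/5=0.4000
P(X≤7) from Σ C(n,i)·p₀^i·(1−p₀)^(n−i)
p-value (one-sided, H₁ less) = 0.84986
At α=0.05: p ≥ α → fail to reject H₀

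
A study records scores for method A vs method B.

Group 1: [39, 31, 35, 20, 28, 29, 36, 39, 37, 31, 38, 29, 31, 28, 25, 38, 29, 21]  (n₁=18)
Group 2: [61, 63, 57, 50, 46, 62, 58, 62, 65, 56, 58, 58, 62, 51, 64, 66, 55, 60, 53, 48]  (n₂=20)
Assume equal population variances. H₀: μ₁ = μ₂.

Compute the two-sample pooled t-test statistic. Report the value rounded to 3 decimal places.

x̄₁=31.333, s₁=5.881, n₁=18
x̄₂=57.750, s₂=5.757, n₂=20
s_p² = [17·5.881² + 19·5.757²]/36 = 33.8264
SE = √(s_p²·(1/18+1/20)) = 1.8896
t = (31.333−57.750)/1.8896 = -13.9801
df = 36

test statistic = -13.980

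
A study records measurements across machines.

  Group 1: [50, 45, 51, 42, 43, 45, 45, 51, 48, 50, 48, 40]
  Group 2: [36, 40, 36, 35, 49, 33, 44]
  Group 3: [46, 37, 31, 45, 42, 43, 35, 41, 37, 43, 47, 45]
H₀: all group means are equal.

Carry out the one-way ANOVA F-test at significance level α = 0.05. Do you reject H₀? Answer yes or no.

Group means [46.50, 39.00, 41.00], grand mean 42.677
SSB = Σnᵢ(x̄ᵢ−x̄)² = 303.774; SSW = ΣΣ(x−x̄ᵢ)² = 617.000
MSB = 303.774/2 = 151.8871; MSW = 617.000/28 = 22.0357
F = MSB/MSW = 6.8928
df = (2, 28)
p-value (upper-tail) = 0.00368
At α=0.05: p < α → reject H₀

reject H₀: yes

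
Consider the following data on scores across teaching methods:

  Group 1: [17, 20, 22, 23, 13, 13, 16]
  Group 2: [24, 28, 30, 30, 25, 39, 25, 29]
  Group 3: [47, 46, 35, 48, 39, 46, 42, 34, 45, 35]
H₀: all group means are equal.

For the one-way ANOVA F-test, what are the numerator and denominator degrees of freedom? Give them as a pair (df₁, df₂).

degrees of freedom = [2, 22]

k = 3 groups, N = 25 total
df = (k−1, N−k) = (3−1, 25−3) = (2, 22)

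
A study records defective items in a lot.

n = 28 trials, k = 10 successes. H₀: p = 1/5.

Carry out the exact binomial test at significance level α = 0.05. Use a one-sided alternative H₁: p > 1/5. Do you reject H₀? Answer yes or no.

Exact binomial: n=28, k=10, p₀=1/5=0.2000
P(X≥10) from Σ C(n,i)·p₀^i·(1−p₀)^(n−i)
p-value (one-sided, H₁ greater) = 0.03907
At α=0.05: p < α → reject H₀

reject H₀: yes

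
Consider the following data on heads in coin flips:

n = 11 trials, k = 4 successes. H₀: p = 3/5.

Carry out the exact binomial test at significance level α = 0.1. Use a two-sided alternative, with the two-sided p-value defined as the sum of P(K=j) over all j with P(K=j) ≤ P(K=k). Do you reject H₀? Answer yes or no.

Exact binomial: n=11, k=4, p₀=3/5=0.6000
P(X=j) = C(n,j)·p₀^j·(1−p₀)^(n−j); p = Σ P(X=j) over j with P(X=j) ≤ P(X=4)
p-value (two-sided) = 0.12959
At α=0.1: p ≥ α → fail to reject H₀

reject H₀: no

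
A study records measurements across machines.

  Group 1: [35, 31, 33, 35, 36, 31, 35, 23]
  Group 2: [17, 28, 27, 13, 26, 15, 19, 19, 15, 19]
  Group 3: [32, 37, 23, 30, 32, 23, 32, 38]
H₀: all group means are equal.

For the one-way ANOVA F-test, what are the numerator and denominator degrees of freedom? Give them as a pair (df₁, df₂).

degrees of freedom = [2, 23]

k = 3 groups, N = 26 total
df = (k−1, N−k) = (3−1, 26−3) = (2, 23)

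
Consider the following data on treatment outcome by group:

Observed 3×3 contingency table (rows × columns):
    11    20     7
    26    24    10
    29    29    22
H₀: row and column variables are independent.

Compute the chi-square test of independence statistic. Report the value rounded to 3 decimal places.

Row totals [38, 60, 80], col totals [66, 73, 39], n=178
χ² = (11−14.09)²/14.09 + (20−15.58)²/15.58 + (7−8.33)²/8.33 + (26−22.25)²/22.25 + (24−24.61)²/24.61 + (10−13.15)²/13.15 + (29−29.66)²/29.66 + (29−32.81)²/32.81 + (22−17.53)²/17.53 = 5.1388
df = 4

test statistic = 5.139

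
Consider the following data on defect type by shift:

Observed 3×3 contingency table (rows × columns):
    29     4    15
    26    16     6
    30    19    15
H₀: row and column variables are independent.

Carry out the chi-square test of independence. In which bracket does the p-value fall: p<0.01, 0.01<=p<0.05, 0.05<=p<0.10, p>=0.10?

Row totals [48, 48, 64], col totals [85, 39, 36], n=160
χ² = (29−25.50)²/25.50 + (4−11.70)²/11.70 + (15−10.80)²/10.80 + (26−25.50)²/25.50 + (16−11.70)²/11.70 + (6−10.80)²/10.80 + (30−34.00)²/34.00 + (19−15.60)²/15.60 + (15−14.40)²/14.40 = 12.1413
df = 4
p-value (upper-tail) = 0.01633
→ bracket: 0.01<=p<0.05

p-value bracket: 0.01<=p<0.05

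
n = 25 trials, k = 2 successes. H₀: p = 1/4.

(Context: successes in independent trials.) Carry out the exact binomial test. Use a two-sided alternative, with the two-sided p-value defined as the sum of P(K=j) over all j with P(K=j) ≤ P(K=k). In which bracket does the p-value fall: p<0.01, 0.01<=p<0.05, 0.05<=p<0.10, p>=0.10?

Exact binomial: n=25, k=2, p₀=1/4=0.2500
P(X=j) = C(n,j)·p₀^j·(1−p₀)^(n−j); p = Σ P(X=j) over j with P(X=j) ≤ P(X=2)
p-value (two-sided) = 0.06178
→ bracket: 0.05<=p<0.10

p-value bracket: 0.05<=p<0.10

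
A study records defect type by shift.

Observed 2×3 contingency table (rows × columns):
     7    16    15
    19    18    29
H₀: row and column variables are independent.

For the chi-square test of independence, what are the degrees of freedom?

df = (r−1)(c−1) = (2−1)·(3−1) = 2

degrees of freedom = 2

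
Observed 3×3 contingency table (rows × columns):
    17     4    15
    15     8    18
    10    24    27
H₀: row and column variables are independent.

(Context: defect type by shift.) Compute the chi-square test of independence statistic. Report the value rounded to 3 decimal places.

Row totals [36, 41, 61], col totals [42, 36, 60], n=138
χ² = (17−10.96)²/10.96 + (4−9.39)²/9.39 + (15−15.65)²/15.65 + (15−12.48)²/12.48 + (8−10.70)²/10.70 + (18−17.83)²/17.83 + (10−18.57)²/18.57 + (24−15.91)²/15.91 + (27−26.52)²/26.52 = 15.7164
df = 4

test statistic = 15.716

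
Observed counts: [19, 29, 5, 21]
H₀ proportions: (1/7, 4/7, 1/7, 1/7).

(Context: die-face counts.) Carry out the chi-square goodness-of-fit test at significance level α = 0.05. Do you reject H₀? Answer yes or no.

reject H₀: yes

n = 74; E_i = n·p_i = [10.57, 42.29, 10.57, 10.57]
χ² = (19−10.57)²/10.57 + (29−42.29)²/42.29 + (5−10.57)²/10.57 + (21−10.57)²/10.57 = 24.1182
df = 3
p-value (upper-tail) = 0.00002
At α=0.05: p < α → reject H₀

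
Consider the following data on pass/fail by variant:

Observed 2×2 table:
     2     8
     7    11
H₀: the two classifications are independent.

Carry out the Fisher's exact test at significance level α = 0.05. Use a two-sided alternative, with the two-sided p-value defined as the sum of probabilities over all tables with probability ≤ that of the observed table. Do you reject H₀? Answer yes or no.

Margins: r₁=10, r₂=18, c₁=9, c₂=19, n=28
p_obs = C(10,2)·C(18,7)/C(28,9); sum pmf over tables with pmf ≤ p_obs
p-value (two-sided) = 0.41697
At α=0.05: p ≥ α → fail to reject H₀

reject H₀: no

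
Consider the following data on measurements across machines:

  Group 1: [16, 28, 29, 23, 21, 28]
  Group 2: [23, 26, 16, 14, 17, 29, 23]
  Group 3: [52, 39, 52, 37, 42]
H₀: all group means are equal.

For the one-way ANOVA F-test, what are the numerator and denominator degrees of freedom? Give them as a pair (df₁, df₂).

k = 3 groups, N = 18 total
df = (k−1, N−k) = (3−1, 18−3) = (2, 15)

degrees of freedom = [2, 15]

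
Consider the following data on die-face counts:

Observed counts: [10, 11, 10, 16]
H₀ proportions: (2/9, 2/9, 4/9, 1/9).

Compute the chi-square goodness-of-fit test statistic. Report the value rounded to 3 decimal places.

test statistic = 27.968

n = 47; E_i = n·p_i = [10.44, 10.44, 20.89, 5.22]
χ² = (10−10.44)²/10.44 + (11−10.44)²/10.44 + (10−20.89)²/20.89 + (16−5.22)²/5.22 = 27.9681
df = 3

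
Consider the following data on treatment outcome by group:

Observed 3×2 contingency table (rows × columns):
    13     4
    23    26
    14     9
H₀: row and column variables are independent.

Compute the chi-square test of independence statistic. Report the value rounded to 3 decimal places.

Row totals [17, 49, 23], col totals [50, 39], n=89
χ² = (13−9.55)²/9.55 + (4−7.45)²/7.45 + (23−27.53)²/27.53 + (26−21.47)²/21.47 + (14−12.92)²/12.92 + (9−10.08)²/10.08 = 4.7483
df = 2

test statistic = 4.748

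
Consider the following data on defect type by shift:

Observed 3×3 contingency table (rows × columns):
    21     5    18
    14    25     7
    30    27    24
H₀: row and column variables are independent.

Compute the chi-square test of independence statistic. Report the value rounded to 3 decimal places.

Row totals [44, 46, 81], col totals [65, 57, 49], n=171
χ² = (21−16.73)²/16.73 + (5−14.67)²/14.67 + (18−12.61)²/12.61 + (14−17.49)²/17.49 + (25−15.33)²/15.33 + (7−13.18)²/13.18 + (30−30.79)²/30.79 + (27−27.00)²/27.00 + (24−23.21)²/23.21 = 19.5043
df = 4

test statistic = 19.504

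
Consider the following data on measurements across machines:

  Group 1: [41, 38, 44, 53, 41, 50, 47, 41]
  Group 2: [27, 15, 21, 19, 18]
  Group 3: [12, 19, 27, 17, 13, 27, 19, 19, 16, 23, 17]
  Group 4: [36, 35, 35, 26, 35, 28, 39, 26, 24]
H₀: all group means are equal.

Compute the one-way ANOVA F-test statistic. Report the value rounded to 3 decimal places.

Group means [44.38, 20.00, 19.00, 31.56], grand mean 28.727
SSB = Σnᵢ(x̄ᵢ−x̄)² = 3452.448; SSW = ΣΣ(x−x̄ᵢ)² = 756.097
MSB = 3452.448/3 = 1150.8161; MSW = 756.097/29 = 26.0723
F = MSB/MSW = 44.1394
df = (3, 29)

test statistic = 44.139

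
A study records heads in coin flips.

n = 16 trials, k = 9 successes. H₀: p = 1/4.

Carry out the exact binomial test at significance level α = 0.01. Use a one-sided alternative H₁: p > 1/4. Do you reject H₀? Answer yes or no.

Exact binomial: n=16, k=9, p₀=1/4=0.2500
P(X≥9) from Σ C(n,i)·p₀^i·(1−p₀)^(n−i)
p-value (one-sided, H₁ greater) = 0.00747
At α=0.01: p < α → reject H₀

reject H₀: yes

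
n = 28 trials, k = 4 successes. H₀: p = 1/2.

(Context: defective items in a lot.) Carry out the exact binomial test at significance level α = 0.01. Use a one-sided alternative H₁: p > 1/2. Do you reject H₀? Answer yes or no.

reject H₀: no

Exact binomial: n=28, k=4, p₀=1/2=0.5000
P(X≥4) from Σ C(n,i)·p₀^i·(1−p₀)^(n−i)
p-value (one-sided, H₁ greater) = 0.99999
At α=0.01: p ≥ α → fail to reject H₀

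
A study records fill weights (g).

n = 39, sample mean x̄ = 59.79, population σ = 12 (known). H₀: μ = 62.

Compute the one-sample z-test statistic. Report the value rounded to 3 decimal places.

SE = σ/√n = 12/√39 = 1.9215
z = (x̄−μ₀)/SE = (59.79−62)/1.9215 = -1.1501

test statistic = -1.150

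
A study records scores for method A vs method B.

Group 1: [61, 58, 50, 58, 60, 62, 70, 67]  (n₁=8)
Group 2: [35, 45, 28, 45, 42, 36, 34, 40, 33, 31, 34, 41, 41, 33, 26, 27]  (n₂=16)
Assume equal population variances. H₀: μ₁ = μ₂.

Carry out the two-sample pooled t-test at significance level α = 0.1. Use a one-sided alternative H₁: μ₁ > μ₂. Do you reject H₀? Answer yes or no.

reject H₀: yes

x̄₁=60.750, s₁=6.065, n₁=8
x̄₂=35.688, s₂=6.107, n₂=16
s_p² = [7·6.065² + 15·6.107²]/22 = 37.1335
SE = √(s_p²·(1/8+1/16)) = 2.6387
t = (60.750−35.688)/2.6387 = 9.4982
df = 22
p-value (one-sided, H₁ greater) = 0.00000
At α=0.1: p < α → reject H₀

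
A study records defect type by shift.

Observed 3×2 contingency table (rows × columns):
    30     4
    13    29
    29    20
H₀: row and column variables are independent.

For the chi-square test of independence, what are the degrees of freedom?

degrees of freedom = 2

df = (r−1)(c−1) = (3−1)·(2−1) = 2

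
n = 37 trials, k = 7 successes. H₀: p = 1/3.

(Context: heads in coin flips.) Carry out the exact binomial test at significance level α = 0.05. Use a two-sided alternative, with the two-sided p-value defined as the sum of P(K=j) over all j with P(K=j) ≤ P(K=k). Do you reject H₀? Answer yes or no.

reject H₀: no

Exact binomial: n=37, k=7, p₀=1/3=0.3333
P(X=j) = C(n,j)·p₀^j·(1−p₀)^(n−j); p = Σ P(X=j) over j with P(X=j) ≤ P(X=7)
p-value (two-sided) = 0.07977
At α=0.05: p ≥ α → fail to reject H₀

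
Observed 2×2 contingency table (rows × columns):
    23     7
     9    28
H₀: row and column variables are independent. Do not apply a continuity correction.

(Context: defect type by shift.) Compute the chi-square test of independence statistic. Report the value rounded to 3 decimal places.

test statistic = 18.192

Row totals [30, 37], col totals [32, 35], n=67
χ² = (23−14.33)²/14.33 + (7−15.67)²/15.67 + (9−17.67)²/17.67 + (28−19.33)²/19.33 = 18.1922
df = 1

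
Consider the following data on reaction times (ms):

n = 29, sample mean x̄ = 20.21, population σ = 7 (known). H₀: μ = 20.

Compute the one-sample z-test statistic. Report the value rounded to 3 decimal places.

test statistic = 0.162

SE = σ/√n = 7/√29 = 1.2999
z = (x̄−μ₀)/SE = (20.21−20)/1.2999 = 0.1616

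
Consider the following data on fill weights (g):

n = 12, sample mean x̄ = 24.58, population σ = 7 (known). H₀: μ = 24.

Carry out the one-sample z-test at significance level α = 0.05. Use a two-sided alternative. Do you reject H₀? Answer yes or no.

reject H₀: no

SE = σ/√n = 7/√12 = 2.0207
z = (x̄−μ₀)/SE = (24.58−24)/2.0207 = 0.2870
p-value (two-sided) = 0.77409
At α=0.05: p ≥ α → fail to reject H₀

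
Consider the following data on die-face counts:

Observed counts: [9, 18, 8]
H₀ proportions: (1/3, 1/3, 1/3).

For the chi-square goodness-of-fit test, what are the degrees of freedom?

degrees of freedom = 2

df = k − 1 = 3 − 1 = 2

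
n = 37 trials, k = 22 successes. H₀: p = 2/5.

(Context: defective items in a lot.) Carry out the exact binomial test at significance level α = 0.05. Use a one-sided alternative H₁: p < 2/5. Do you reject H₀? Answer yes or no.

Exact binomial: n=37, k=22, p₀=2/5=0.4000
P(X≤22) from Σ C(n,i)·p₀^i·(1−p₀)^(n−i)
p-value (one-sided, H₁ less) = 0.99468
At α=0.05: p ≥ α → fail to reject H₀

reject H₀: no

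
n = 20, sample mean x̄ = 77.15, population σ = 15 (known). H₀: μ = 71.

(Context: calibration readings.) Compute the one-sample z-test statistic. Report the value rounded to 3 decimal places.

SE = σ/√n = 15/√20 = 3.3541
z = (x̄−μ₀)/SE = (77.15−71)/3.3541 = 1.8336

test statistic = 1.834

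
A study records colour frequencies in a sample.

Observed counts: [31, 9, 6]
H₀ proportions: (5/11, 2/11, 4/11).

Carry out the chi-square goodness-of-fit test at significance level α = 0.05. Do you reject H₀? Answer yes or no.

reject H₀: yes

n = 46; E_i = n·p_i = [20.91, 8.36, 16.73]
χ² = (31−20.91)²/20.91 + (9−8.36)²/8.36 + (6−16.73)²/16.73 = 11.7978
df = 2
p-value (upper-tail) = 0.00274
At α=0.05: p < α → reject H₀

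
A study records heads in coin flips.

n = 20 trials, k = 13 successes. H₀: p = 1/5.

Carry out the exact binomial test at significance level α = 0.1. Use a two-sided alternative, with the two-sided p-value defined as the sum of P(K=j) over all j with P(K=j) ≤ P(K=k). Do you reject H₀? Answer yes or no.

Exact binomial: n=20, k=13, p₀=1/5=0.2000
P(X=j) = C(n,j)·p₀^j·(1−p₀)^(n−j); p = Σ P(X=j) over j with P(X=j) ≤ P(X=13)
p-value (two-sided) = 0.00002
At α=0.1: p < α → reject H₀

reject H₀: yes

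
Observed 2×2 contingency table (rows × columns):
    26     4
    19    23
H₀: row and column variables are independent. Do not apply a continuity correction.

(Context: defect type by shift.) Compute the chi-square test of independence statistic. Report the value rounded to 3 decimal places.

Row totals [30, 42], col totals [45, 27], n=72
χ² = (26−18.75)²/18.75 + (4−11.25)²/11.25 + (19−26.25)²/26.25 + (23−15.75)²/15.75 = 12.8152
df = 1

test statistic = 12.815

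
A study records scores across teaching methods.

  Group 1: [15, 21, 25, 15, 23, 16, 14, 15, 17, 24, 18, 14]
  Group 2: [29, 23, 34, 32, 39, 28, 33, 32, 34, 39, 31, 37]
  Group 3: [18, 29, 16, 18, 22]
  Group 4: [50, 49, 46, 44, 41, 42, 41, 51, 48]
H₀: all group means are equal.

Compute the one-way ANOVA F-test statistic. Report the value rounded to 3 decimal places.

Group means [18.08, 32.58, 20.60, 45.78], grand mean 29.553
SSB = Σnᵢ(x̄ᵢ−x̄)² = 4458.806; SSW = ΣΣ(x−x̄ᵢ)² = 648.589
MSB = 4458.806/3 = 1486.2686; MSW = 648.589/34 = 19.0761
F = MSB/MSW = 77.9124
df = (3, 34)

test statistic = 77.912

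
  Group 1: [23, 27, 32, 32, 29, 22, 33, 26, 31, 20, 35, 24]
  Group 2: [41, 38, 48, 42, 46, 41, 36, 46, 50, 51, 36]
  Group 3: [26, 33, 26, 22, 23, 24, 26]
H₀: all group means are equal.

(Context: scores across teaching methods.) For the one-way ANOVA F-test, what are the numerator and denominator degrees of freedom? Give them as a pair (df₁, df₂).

k = 3 groups, N = 30 total
df = (k−1, N−k) = (3−1, 30−3) = (2, 27)

degrees of freedom = [2, 27]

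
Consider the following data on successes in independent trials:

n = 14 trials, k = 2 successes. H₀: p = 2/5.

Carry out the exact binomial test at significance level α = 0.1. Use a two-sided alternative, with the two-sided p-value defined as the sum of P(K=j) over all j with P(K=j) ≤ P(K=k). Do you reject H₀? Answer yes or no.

reject H₀: yes

Exact binomial: n=14, k=2, p₀=2/5=0.4000
P(X=j) = C(n,j)·p₀^j·(1−p₀)^(n−j); p = Σ P(X=j) over j with P(X=j) ≤ P(X=2)
p-value (two-sided) = 0.05730
At α=0.1: p < α → reject H₀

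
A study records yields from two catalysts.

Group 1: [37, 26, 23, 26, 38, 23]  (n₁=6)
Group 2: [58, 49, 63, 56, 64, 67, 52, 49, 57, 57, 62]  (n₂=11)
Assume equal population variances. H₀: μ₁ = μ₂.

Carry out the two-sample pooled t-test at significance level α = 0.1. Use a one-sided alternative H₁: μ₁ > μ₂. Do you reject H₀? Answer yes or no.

x̄₁=28.833, s₁=6.853, n₁=6
x̄₂=57.636, s₂=6.005, n₂=11
s_p² = [5·6.853² + 10·6.005²]/15 = 39.6919
SE = √(s_p²·(1/6+1/11)) = 3.1974
t = (28.833−57.636)/3.1974 = -9.0081
df = 15
p-value (one-sided, H₁ greater) = 1.00000
At α=0.1: p ≥ α → fail to reject H₀

reject H₀: no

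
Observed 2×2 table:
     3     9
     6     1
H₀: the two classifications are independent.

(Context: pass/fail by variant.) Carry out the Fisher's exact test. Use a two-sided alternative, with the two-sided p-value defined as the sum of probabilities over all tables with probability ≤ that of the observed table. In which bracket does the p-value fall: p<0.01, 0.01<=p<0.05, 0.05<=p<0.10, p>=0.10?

p-value bracket: 0.01<=p<0.05

Margins: r₁=12, r₂=7, c₁=9, c₂=10, n=19
p_obs = C(12,3)·C(7,6)/C(19,9); sum pmf over tables with pmf ≤ p_obs
p-value (two-sided) = 0.01977
→ bracket: 0.01<=p<0.05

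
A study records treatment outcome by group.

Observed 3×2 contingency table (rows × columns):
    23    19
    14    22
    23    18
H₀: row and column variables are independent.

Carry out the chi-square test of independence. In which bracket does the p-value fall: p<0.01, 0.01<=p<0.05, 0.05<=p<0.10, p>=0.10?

p-value bracket: p>=0.10

Row totals [42, 36, 41], col totals [60, 59], n=119
χ² = (23−21.18)²/21.18 + (19−20.82)²/20.82 + (14−18.15)²/18.15 + (22−17.85)²/17.85 + (23−20.67)²/20.67 + (18−20.33)²/20.33 = 2.7603
df = 2
p-value (upper-tail) = 0.25154
→ bracket: p>=0.10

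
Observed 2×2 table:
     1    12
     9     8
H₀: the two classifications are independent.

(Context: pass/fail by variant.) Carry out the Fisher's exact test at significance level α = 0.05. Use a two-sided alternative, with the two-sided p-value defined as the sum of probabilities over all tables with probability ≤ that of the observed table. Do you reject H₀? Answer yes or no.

reject H₀: yes

Margins: r₁=13, r₂=17, c₁=10, c₂=20, n=30
p_obs = C(13,1)·C(17,9)/C(30,10); sum pmf over tables with pmf ≤ p_obs
p-value (two-sided) = 0.01741
At α=0.05: p < α → reject H₀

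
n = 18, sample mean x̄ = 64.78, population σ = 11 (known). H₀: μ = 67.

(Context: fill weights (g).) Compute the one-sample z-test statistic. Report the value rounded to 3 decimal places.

SE = σ/√n = 11/√18 = 2.5927
z = (x̄−μ₀)/SE = (64.78−67)/2.5927 = -0.8562

test statistic = -0.856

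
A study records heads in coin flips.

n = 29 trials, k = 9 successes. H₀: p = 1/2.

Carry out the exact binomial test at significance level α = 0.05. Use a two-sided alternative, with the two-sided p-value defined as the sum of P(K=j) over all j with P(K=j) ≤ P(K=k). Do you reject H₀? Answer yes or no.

reject H₀: no

Exact binomial: n=29, k=9, p₀=1/2=0.5000
P(X=j) = C(n,j)·p₀^j·(1−p₀)^(n−j); p = Σ P(X=j) over j with P(X=j) ≤ P(X=9)
p-value (two-sided) = 0.06143
At α=0.05: p ≥ α → fail to reject H₀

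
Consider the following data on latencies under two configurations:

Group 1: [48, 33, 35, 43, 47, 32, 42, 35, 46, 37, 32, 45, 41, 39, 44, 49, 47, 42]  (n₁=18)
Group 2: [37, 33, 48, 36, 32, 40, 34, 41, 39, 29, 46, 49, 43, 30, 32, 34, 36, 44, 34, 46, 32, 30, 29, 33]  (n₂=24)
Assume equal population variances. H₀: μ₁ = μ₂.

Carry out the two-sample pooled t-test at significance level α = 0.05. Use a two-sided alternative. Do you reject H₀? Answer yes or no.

x̄₁=40.944, s₁=5.734, n₁=18
x̄₂=36.958, s₂=6.266, n₂=24
s_p² = [17·5.734² + 23·6.266²]/40 = 36.5476
SE = √(s_p²·(1/18+1/24)) = 1.8850
t = (40.944−36.958)/1.8850 = 2.1146
df = 40
p-value (two-sided) = 0.04074
At α=0.05: p < α → reject H₀

reject H₀: yes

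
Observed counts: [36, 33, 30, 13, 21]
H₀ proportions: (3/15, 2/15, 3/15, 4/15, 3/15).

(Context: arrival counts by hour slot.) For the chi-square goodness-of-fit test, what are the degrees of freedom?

degrees of freedom = 4

df = k − 1 = 5 − 1 = 4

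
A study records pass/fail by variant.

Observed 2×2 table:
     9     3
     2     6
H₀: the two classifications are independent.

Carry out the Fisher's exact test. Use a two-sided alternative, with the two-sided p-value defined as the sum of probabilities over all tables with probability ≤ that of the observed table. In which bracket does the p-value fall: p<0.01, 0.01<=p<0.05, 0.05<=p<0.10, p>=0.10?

p-value bracket: 0.05<=p<0.10

Margins: r₁=12, r₂=8, c₁=11, c₂=9, n=20
p_obs = C(12,9)·C(8,2)/C(20,11); sum pmf over tables with pmf ≤ p_obs
p-value (two-sided) = 0.06478
→ bracket: 0.05<=p<0.10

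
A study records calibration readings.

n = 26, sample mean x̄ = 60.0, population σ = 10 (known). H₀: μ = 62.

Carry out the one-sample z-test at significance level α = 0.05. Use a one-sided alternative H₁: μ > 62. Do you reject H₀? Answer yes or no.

SE = σ/√n = 10/√26 = 1.9612
z = (x̄−μ₀)/SE = (60.0−62)/1.9612 = -1.0198
p-value (one-sided, H₁ greater) = 0.84609
At α=0.05: p ≥ α → fail to reject H₀

reject H₀: no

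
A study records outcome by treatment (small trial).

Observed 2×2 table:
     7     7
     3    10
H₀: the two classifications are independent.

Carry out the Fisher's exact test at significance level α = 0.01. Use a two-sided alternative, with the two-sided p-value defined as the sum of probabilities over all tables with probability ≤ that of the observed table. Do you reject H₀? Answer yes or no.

Margins: r₁=14, r₂=13, c₁=10, c₂=17, n=27
p_obs = C(14,7)·C(13,3)/C(27,10); sum pmf over tables with pmf ≤ p_obs
p-value (two-sided) = 0.23646
At α=0.01: p ≥ α → fail to reject H₀

reject H₀: no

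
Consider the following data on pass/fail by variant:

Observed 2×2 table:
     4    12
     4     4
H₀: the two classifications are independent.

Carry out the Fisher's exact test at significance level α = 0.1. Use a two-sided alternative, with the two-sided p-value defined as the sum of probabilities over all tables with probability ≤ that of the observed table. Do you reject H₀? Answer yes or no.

reject H₀: no

Margins: r₁=16, r₂=8, c₁=8, c₂=16, n=24
p_obs = C(16,4)·C(8,4)/C(24,8); sum pmf over tables with pmf ≤ p_obs
p-value (two-sided) = 0.36254
At α=0.1: p ≥ α → fail to reject H₀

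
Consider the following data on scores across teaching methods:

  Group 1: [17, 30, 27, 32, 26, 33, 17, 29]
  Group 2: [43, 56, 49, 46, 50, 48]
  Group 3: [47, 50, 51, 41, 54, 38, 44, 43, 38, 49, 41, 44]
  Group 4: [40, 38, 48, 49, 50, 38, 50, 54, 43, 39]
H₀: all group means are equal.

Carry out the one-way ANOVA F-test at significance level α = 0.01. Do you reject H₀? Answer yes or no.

Group means [26.38, 48.67, 45.00, 44.90], grand mean 41.444
SSB = Σnᵢ(x̄ᵢ−x̄)² = 2400.781; SSW = ΣΣ(x−x̄ᵢ)² = 984.108
MSB = 2400.781/3 = 800.2602; MSW = 984.108/32 = 30.7534
F = MSB/MSW = 26.0219
df = (3, 32)
p-value (upper-tail) = 0.00000
At α=0.01: p < α → reject H₀

reject H₀: yes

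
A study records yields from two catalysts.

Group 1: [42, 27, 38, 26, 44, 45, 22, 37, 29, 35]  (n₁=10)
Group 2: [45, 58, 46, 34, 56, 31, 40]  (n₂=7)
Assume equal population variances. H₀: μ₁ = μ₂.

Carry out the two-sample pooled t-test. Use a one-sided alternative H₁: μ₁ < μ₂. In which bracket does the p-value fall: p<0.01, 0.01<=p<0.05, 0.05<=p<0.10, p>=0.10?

x̄₁=34.500, s₁=8.100, n₁=10
x̄₂=44.286, s₂=10.242, n₂=7
s_p² = [9·8.100² + 6·10.242²]/15 = 81.3286
SE = √(s_p²·(1/10+1/7)) = 4.4442
t = (34.500−44.286)/4.4442 = -2.2019
df = 15
p-value (one-sided, H₁ less) = 0.02187
→ bracket: 0.01<=p<0.05

p-value bracket: 0.01<=p<0.05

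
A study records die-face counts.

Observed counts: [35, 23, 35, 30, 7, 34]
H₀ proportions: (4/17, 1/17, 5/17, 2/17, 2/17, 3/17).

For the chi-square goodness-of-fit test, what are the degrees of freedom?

df = k − 1 = 6 − 1 = 5

degrees of freedom = 5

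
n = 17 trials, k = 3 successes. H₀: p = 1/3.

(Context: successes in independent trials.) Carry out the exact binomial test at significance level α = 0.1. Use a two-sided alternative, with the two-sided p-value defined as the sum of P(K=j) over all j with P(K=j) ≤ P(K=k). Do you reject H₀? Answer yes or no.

reject H₀: no

Exact binomial: n=17, k=3, p₀=1/3=0.3333
P(X=j) = C(n,j)·p₀^j·(1−p₀)^(n−j); p = Σ P(X=j) over j with P(X=j) ≤ P(X=3)
p-value (two-sided) = 0.20590
At α=0.1: p ≥ α → fail to reject H₀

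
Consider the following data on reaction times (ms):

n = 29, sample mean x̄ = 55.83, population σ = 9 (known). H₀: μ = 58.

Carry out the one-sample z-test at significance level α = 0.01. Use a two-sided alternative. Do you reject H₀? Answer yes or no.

reject H₀: no

SE = σ/√n = 9/√29 = 1.6713
z = (x̄−μ₀)/SE = (55.83−58)/1.6713 = -1.2984
p-value (two-sided) = 0.19414
At α=0.01: p ≥ α → fail to reject H₀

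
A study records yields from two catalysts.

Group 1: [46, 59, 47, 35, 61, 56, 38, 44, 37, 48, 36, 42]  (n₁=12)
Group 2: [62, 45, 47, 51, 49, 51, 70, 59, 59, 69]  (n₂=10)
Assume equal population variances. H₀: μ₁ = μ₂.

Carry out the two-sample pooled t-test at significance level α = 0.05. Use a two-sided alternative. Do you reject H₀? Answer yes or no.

x̄₁=45.750, s₁=8.966, n₁=12
x̄₂=56.200, s₂=8.942, n₂=10
s_p² = [11·8.966² + 9·8.942²]/20 = 80.1925
SE = √(s_p²·(1/12+1/10)) = 3.8343
t = (45.750−56.200)/3.8343 = -2.7254
df = 20
p-value (two-sided) = 0.01303
At α=0.05: p < α → reject H₀

reject H₀: yes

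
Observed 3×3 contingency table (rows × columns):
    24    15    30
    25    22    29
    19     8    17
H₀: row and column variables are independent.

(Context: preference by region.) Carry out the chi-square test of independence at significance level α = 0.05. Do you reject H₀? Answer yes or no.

reject H₀: no

Row totals [69, 76, 44], col totals [68, 45, 76], n=189
χ² = (24−24.83)²/24.83 + (15−16.43)²/16.43 + (30−27.75)²/27.75 + (25−27.34)²/27.34 + (22−18.10)²/18.10 + (29−30.56)²/30.56 + (19−15.83)²/15.83 + (8−10.48)²/10.48 + (17−17.69)²/17.69 = 2.7049
df = 4
p-value (upper-tail) = 0.60835
At α=0.05: p ≥ α → fail to reject H₀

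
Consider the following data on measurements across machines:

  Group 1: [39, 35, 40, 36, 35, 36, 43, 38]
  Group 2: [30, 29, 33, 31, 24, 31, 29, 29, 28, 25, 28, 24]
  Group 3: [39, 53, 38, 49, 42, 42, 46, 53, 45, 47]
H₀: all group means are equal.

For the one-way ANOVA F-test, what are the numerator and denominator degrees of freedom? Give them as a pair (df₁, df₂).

k = 3 groups, N = 30 total
df = (k−1, N−k) = (3−1, 30−3) = (2, 27)

degrees of freedom = [2, 27]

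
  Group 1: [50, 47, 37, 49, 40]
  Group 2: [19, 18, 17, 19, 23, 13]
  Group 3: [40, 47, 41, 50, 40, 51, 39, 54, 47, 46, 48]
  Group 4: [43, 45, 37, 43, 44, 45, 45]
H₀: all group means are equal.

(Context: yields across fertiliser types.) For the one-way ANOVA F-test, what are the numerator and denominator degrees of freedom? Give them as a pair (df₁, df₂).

degrees of freedom = [3, 25]

k = 4 groups, N = 29 total
df = (k−1, N−k) = (4−1, 29−4) = (3, 25)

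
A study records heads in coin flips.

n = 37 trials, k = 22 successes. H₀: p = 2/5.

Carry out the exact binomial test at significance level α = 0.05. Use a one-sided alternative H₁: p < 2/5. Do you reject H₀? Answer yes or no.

reject H₀: no

Exact binomial: n=37, k=22, p₀=2/5=0.4000
P(X≤22) from Σ C(n,i)·p₀^i·(1−p₀)^(n−i)
p-value (one-sided, H₁ less) = 0.99468
At α=0.05: p ≥ α → fail to reject H₀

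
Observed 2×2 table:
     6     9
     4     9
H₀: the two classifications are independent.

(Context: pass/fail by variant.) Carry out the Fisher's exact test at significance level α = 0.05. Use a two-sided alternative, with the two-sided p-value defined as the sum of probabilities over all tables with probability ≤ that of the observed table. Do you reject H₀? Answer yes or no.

Margins: r₁=15, r₂=13, c₁=10, c₂=18, n=28
p_obs = C(15,6)·C(13,4)/C(28,10); sum pmf over tables with pmf ≤ p_obs
p-value (two-sided) = 0.70549
At α=0.05: p ≥ α → fail to reject H₀

reject H₀: no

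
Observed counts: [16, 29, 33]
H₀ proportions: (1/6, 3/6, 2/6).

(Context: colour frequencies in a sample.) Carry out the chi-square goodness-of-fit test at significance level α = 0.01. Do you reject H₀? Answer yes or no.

reject H₀: no

n = 78; E_i = n·p_i = [13.00, 39.00, 26.00]
χ² = (16−13.00)²/13.00 + (29−39.00)²/39.00 + (33−26.00)²/26.00 = 5.1410
df = 2
p-value (upper-tail) = 0.07650
At α=0.01: p ≥ α → fail to reject H₀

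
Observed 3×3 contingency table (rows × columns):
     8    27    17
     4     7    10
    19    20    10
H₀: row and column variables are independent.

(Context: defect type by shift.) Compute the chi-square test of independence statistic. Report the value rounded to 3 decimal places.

Row totals [52, 21, 49], col totals [31, 54, 37], n=122
χ² = (8−13.21)²/13.21 + (27−23.02)²/23.02 + (17−15.77)²/15.77 + (4−5.34)²/5.34 + (7−9.30)²/9.30 + (10−6.37)²/6.37 + (19−12.45)²/12.45 + (20−21.69)²/21.69 + (10−14.86)²/14.86 = 10.9798
df = 4

test statistic = 10.980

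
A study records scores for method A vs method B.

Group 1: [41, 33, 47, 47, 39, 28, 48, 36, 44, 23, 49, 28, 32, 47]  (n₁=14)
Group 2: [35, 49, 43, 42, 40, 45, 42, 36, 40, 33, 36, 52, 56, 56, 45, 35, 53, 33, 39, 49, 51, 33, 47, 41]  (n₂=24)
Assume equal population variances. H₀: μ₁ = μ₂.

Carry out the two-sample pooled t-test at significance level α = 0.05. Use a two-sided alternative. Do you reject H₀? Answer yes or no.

reject H₀: no

x̄₁=38.714, s₁=8.739, n₁=14
x̄₂=42.958, s₂=7.357, n₂=24
s_p² = [13·8.739² + 23·7.357²]/36 = 62.1615
SE = √(s_p²·(1/14+1/24)) = 2.6514
t = (38.714−42.958)/2.6514 = -1.6007
df = 36
p-value (two-sided) = 0.11819
At α=0.05: p ≥ α → fail to reject H₀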